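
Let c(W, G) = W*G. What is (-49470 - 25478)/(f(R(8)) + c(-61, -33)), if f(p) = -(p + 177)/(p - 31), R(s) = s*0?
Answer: -580847/15645 ≈ -37.127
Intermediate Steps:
R(s) = 0
f(p) = -(177 + p)/(-31 + p)
c(W, G) = G*W
(-49470 - 25478)/(f(R(8)) + c(-61, -33)) = (-49470 - 25478)/((-177 - 1*0)/(-31 + 0) - 33*(-61)) = -74948/((-177 + 0)/(-31) + 2013) = -74948/(-1/31*(-177) + 2013) = -74948/(177/31 + 2013) = -74948/62580/31 = -74948*31/62580 = -580847/15645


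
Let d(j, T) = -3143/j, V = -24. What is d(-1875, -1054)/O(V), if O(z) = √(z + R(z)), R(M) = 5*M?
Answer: -3143*I/22500 ≈ -0.13969*I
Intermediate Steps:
O(z) = √6*√z (O(z) = √(z + 5*z) = √(6*z) = √6*√z)
d(-1875, -1054)/O(V) = (-3143/(-1875))/((√6*√(-24))) = (-3143*(-1/1875))/((√6*(2*I*√6))) = 3143/(1875*((12*I))) = 3143*(-I/12)/1875 = -3143*I/22500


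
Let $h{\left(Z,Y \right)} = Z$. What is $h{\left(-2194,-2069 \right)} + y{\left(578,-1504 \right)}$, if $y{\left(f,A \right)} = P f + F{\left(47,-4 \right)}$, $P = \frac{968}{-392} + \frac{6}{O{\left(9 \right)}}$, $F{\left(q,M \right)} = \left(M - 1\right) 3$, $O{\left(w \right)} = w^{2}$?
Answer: $- \frac{4754189}{1323} \approx -3593.5$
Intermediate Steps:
$F{\left(q,M \right)} = -3 + 3 M$ ($F{\left(q,M \right)} = \left(-1 + M\right) 3 = -3 + 3 M$)
$P = - \frac{3169}{1323}$ ($P = \frac{968}{-392} + \frac{6}{9^{2}} = 968 \left(- \frac{1}{392}\right) + \frac{6}{81} = - \frac{121}{49} + 6 \cdot \frac{1}{81} = - \frac{121}{49} + \frac{2}{27} = - \frac{3169}{1323} \approx -2.3953$)
$y{\left(f,A \right)} = -15 - \frac{3169 f}{1323}$ ($y{\left(f,A \right)} = - \frac{3169 f}{1323} + \left(-3 + 3 \left(-4\right)\right) = - \frac{3169 f}{1323} - 15 = -15 - \frac{3169 f}{1323}$)
$h{\left(-2194,-2069 \right)} + y{\left(578,-1504 \right)} = -2194 - \frac{1851527}{1323} = - \frac{4754189}{1323}$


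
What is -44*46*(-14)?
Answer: 28336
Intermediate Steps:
-44*46*(-14) = -2024*(-14) = 28336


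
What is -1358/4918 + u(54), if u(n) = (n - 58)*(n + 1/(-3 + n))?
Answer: -27132809/125409 ≈ -216.35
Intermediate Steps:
u(n) = (-58 + n)*(n + 1/(-3 + n))
-1358/4918 + u(54) = -1358/4918 + (-58 + 54**3 - 61*54**2 + 175*54)/(-3 + 54) = -1358*1/4918 + (-58 + 157464 - 61*2916 + 9450)/51 = -679/2459 + (-58 + 157464 - 177876 + 9450)/51 = -679/2459 + (1/51)*(-11020) = -679/2459 - 11020/51 = -27132809/125409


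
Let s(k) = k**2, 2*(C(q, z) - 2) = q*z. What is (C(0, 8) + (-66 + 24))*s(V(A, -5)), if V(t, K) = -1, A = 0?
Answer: -40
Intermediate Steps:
C(q, z) = 2 + q*z/2 (C(q, z) = 2 + (q*z)/2 = 2 + q*z/2)
(C(0, 8) + (-66 + 24))*s(V(A, -5)) = ((2 + (1/2)*0*8) + (-66 + 24))*(-1)**2 = ((2 + 0) - 42)*1 = (2 - 42)*1 = -40*1 = -40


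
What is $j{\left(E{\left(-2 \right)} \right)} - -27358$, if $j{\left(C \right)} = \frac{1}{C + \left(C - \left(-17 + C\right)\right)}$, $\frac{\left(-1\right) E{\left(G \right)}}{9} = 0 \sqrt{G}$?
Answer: $\frac{465087}{17} \approx 27358.0$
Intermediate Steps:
$E{\left(G \right)} = 0$ ($E{\left(G \right)} = - 9 \cdot 0 \sqrt{G} = \left(-9\right) 0 = 0$)
$j{\left(C \right)} = \frac{1}{17 + C}$ ($j{\left(C \right)} = \frac{1}{C + 17} = \frac{1}{17 + C}$)
$j{\left(E{\left(-2 \right)} \right)} - -27358 = \frac{1}{17 + 0} - -27358 = \frac{1}{17} + 27358 = \frac{465087}{17}$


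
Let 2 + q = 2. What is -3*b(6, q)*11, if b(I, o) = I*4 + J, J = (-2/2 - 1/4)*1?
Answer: -3003/4 ≈ -750.75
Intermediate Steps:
q = 0 (q = -2 + 2 = 0)
J = -5/4 (J = (-2*½ - 1*¼)*1 = (-1 - ¼)*1 = -5/4*1 = -5/4 ≈ -1.2500)
b(I, o) = -5/4 + 4*I (b(I, o) = I*4 - 5/4 = 4*I - 5/4 = -5/4 + 4*I)
-3*b(6, q)*11 = -3*(-5/4 + 4*6)*11 = -3*(-5/4 + 24)*11 = -3*91/4*11 = -273/4*11 = -3003/4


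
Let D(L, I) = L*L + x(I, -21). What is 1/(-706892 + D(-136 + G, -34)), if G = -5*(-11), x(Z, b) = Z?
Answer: -1/700365 ≈ -1.4278e-6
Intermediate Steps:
G = 55
D(L, I) = I + L**2 (D(L, I) = L*L + I = L**2 + I = I + L**2)
1/(-706892 + D(-136 + G, -34)) = 1/(-706892 + (-34 + (-136 + 55)**2)) = 1/(-706892 + (-34 + (-81)**2)) = 1/(-706892 + (-34 + 6561)) = 1/(-706892 + 6527) = 1/(-700365) = -1/700365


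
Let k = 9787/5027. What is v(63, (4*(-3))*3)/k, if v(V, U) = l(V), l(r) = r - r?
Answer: 0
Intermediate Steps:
l(r) = 0
v(V, U) = 0
k = 9787/5027 (k = 9787*(1/5027) = 9787/5027 ≈ 1.9469)
v(63, (4*(-3))*3)/k = 0/(9787/5027) = 0*(5027/9787) = 0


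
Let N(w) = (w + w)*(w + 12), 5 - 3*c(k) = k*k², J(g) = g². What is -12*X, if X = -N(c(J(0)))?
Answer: 1640/3 ≈ 546.67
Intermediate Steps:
c(k) = 5/3 - k³/3 (c(k) = 5/3 - k*k²/3 = 5/3 - k³/3)
N(w) = 2*w*(12 + w) (N(w) = (2*w)*(12 + w) = 2*w*(12 + w))
X = -410/9 (X = -2*(5/3 - (0²)³/3)*(12 + (5/3 - (0²)³/3)) = -2*(5/3 - ⅓*0³)*(12 + (5/3 - ⅓*0³)) = -2*(5/3 - ⅓*0)*(12 + (5/3 - ⅓*0)) = -2*(5/3 + 0)*(12 + (5/3 + 0)) = -2*5*(12 + 5/3)/3 = -2*5*41/(3*3) = -1*410/9 = -410/9 ≈ -45.556)
-12*X = -12*(-410/9) = 1640/3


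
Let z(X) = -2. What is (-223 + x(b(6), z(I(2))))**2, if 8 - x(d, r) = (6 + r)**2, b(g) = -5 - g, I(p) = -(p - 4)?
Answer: 53361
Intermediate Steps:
I(p) = 4 - p (I(p) = -(-4 + p) = 4 - p)
x(d, r) = 8 - (6 + r)**2
(-223 + x(b(6), z(I(2))))**2 = (-223 + (8 - (6 - 2)**2))**2 = (-223 + (8 - 1*4**2))**2 = (-223 + (8 - 1*16))**2 = (-223 + (8 - 16))**2 = (-223 - 8)**2 = (-231)**2 = 53361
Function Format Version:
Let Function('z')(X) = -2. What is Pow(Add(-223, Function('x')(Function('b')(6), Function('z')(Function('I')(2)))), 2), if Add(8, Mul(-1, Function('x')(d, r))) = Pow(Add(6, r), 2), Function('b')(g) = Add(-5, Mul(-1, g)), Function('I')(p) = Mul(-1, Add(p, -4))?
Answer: 53361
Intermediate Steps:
Function('I')(p) = Add(4, Mul(-1, p)) (Function('I')(p) = Mul(-1, Add(-4, p)) = Add(4, Mul(-1, p)))
Function('x')(d, r) = Add(8, Mul(-1, Pow(Add(6, r), 2)))
Pow(Add(-223, Function('x')(Function('b')(6), Function('z')(Function('I')(2)))), 2) = Pow(Add(-223, Add(8, Mul(-1, Pow(Add(6, -2), 2)))), 2) = Pow(Add(-223, Add(8, Mul(-1, Pow(4, 2)))), 2) = Pow(Add(-223, Add(8, Mul(-1, 16))), 2) = Pow(Add(-223, Add(8, -16)), 2) = Pow(Add(-223, -8), 2) = Pow(-231, 2) = 53361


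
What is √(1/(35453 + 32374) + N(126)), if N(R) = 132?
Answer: √607266322455/67827 ≈ 11.489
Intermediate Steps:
√(1/(35453 + 32374) + N(126)) = √(1/(35453 + 32374) + 132) = √(1/67827 + 132) = √(8953165/67827) = √607266322455/67827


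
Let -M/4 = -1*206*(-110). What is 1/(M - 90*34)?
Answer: -1/93700 ≈ -1.0672e-5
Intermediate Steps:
M = -90640 (M = -4*(-1*206)*(-110) = -(-824)*(-110) = -4*22660 = -90640)
1/(M - 90*34) = 1/(-90640 - 90*34) = 1/(-90640 - 3060) = 1/(-93700) = -1/93700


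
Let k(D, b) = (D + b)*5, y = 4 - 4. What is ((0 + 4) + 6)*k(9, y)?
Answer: 450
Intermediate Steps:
y = 0
k(D, b) = 5*D + 5*b
((0 + 4) + 6)*k(9, y) = ((0 + 4) + 6)*(5*9 + 5*0) = (4 + 6)*(45 + 0) = 10*45 = 450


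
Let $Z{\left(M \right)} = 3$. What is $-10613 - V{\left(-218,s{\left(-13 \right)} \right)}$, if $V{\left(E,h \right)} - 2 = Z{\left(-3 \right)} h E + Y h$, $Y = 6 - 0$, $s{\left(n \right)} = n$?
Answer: $-19039$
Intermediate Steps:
$Y = 6$ ($Y = 6 + 0 = 6$)
$V{\left(E,h \right)} = 2 + 6 h + 3 E h$ ($V{\left(E,h \right)} = 2 + \left(3 h E + 6 h\right) = 2 + \left(3 E h + 6 h\right) = 2 + \left(6 h + 3 E h\right) = 2 + 6 h + 3 E h$)
$-10613 - V{\left(-218,s{\left(-13 \right)} \right)} = -10613 - \left(2 + 6 \left(-13\right) + 3 \left(-218\right) \left(-13\right)\right) = -10613 - \left(2 - 78 + 8502\right) = -10613 - 8426 = -19039$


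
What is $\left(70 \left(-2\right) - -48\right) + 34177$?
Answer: $34085$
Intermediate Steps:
$\left(70 \left(-2\right) - -48\right) + 34177 = \left(-140 + 48\right) + 34177 = -92 + 34177 = 34085$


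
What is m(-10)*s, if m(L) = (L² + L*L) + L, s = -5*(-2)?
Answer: 1900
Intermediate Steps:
s = 10
m(L) = L + 2*L² (m(L) = (L² + L²) + L = 2*L² + L = L + 2*L²)
m(-10)*s = -10*(1 + 2*(-10))*10 = -10*(1 - 20)*10 = -10*(-19)*10 = 190*10 = 1900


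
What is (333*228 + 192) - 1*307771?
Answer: -231655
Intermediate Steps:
(333*228 + 192) - 1*307771 = (75924 + 192) - 307771 = 76116 - 307771 = -231655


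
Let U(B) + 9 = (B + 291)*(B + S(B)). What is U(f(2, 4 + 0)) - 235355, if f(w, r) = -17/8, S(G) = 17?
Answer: -14788287/64 ≈ -2.3107e+5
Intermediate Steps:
f(w, r) = -17/8 (f(w, r) = -17*1/8 = -17/8)
U(B) = -9 + (17 + B)*(291 + B) (U(B) = -9 + (B + 291)*(B + 17) = -9 + (291 + B)*(17 + B) = -9 + (17 + B)*(291 + B))
U(f(2, 4 + 0)) - 235355 = (4938 + (-17/8)**2 + 308*(-17/8)) - 235355 = (4938 + 289/64 - 1309/2) - 235355 = 274433/64 - 235355 = -14788287/64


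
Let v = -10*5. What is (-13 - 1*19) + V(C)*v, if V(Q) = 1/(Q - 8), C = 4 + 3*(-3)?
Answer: -366/13 ≈ -28.154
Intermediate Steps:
C = -5 (C = 4 - 9 = -5)
V(Q) = 1/(-8 + Q)
v = -50
(-13 - 1*19) + V(C)*v = (-13 - 1*19) - 50/(-8 - 5) = (-13 - 19) - 50/(-13) = -32 - 1/13*(-50) = -32 + 50/13 = -366/13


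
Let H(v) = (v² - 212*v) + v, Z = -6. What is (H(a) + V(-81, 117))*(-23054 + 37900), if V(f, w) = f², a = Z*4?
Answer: 181136046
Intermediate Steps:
a = -24 (a = -6*4 = -24)
H(v) = v² - 211*v
(H(a) + V(-81, 117))*(-23054 + 37900) = (-24*(-211 - 24) + (-81)²)*(-23054 + 37900) = (-24*(-235) + 6561)*14846 = (5640 + 6561)*14846 = 12201*14846 = 181136046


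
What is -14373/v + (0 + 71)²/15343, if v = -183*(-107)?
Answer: -40605706/100143761 ≈ -0.40547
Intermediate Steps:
v = 19581
-14373/v + (0 + 71)²/15343 = -14373/19581 + (0 + 71)²/15343 = -14373*1/19581 + 71²*(1/15343) = -4791/6527 + 5041*(1/15343) = -4791/6527 + 5041/15343 = -40605706/100143761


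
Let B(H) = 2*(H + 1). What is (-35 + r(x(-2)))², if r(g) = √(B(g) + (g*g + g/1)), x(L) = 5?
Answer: (35 - √42)² ≈ 813.35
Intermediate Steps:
B(H) = 2 + 2*H (B(H) = 2*(1 + H) = 2 + 2*H)
r(g) = √(2 + g² + 3*g) (r(g) = √((2 + 2*g) + (g*g + g/1)) = √((2 + 2*g) + (g² + g*1)) = √((2 + 2*g) + (g² + g)) = √((2 + 2*g) + (g + g²)) = √(2 + g² + 3*g))
(-35 + r(x(-2)))² = (-35 + √(2 + 5² + 3*5))² = (-35 + √(2 + 25 + 15))² = (-35 + √42)²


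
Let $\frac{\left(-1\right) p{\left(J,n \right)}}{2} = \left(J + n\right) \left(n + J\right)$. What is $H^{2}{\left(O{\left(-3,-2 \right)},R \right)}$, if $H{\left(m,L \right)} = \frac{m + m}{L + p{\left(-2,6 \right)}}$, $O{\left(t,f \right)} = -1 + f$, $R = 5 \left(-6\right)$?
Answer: $\frac{9}{961} \approx 0.0093652$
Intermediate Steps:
$R = -30$
$p{\left(J,n \right)} = - 2 \left(J + n\right)^{2}$ ($p{\left(J,n \right)} = - 2 \left(J + n\right) \left(n + J\right) = - 2 \left(J + n\right) \left(J + n\right) = - 2 \left(J + n\right)^{2}$)
$H{\left(m,L \right)} = \frac{2 m}{-32 + L}$ ($H{\left(m,L \right)} = \frac{m + m}{L - 2 \left(-2 + 6\right)^{2}} = \frac{2 m}{L - 2 \cdot 4^{2}} = \frac{2 m}{L - 32} = \frac{2 m}{-32 + L}$)
$H^{2}{\left(O{\left(-3,-2 \right)},R \right)} = \left(\frac{2 \left(-1 - 2\right)}{-32 - 30}\right)^{2} = \left(2 \left(-3\right) \frac{1}{-62}\right)^{2} = \left(2 \left(-3\right) \left(- \frac{1}{62}\right)\right)^{2} = \left(\frac{3}{31}\right)^{2} = \frac{9}{961}$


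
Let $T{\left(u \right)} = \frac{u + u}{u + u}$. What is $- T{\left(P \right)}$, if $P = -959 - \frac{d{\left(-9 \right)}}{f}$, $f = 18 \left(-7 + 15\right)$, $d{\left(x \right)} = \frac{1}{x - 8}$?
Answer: $-1$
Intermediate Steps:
$d{\left(x \right)} = \frac{1}{-8 + x}$
$f = 144$ ($f = 18 \cdot 8 = 144$)
$P = - \frac{2347631}{2448}$ ($P = -959 - \frac{1}{\left(-8 - 9\right) 144} = -959 - \frac{1}{-17} \cdot \frac{1}{144} = -959 - \left(- \frac{1}{17}\right) \frac{1}{144} = -959 - - \frac{1}{2448} = -959 + \frac{1}{2448} = - \frac{2347631}{2448} \approx -959.0$)
$T{\left(u \right)} = 1$ ($T{\left(u \right)} = \frac{2 u}{2 u} = 2 u \frac{1}{2 u} = 1$)
$- T{\left(P \right)} = \left(-1\right) 1 = -1$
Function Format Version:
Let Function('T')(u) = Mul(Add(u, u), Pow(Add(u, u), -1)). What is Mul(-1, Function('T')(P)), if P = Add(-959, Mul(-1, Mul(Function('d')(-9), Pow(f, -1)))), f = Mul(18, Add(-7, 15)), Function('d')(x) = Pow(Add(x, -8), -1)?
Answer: -1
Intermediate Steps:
Function('d')(x) = Pow(Add(-8, x), -1)
f = 144 (f = Mul(18, 8) = 144)
P = Rational(-2347631, 2448) (P = Add(-959, Mul(-1, Mul(Pow(Add(-8, -9), -1), Pow(144, -1)))) = Add(-959, Mul(-1, Mul(Pow(-17, -1), Rational(1, 144)))) = Add(-959, Mul(-1, Mul(Rational(-1, 17), Rational(1, 144)))) = Add(-959, Mul(-1, Rational(-1, 2448))) = Add(-959, Rational(1, 2448)) = Rational(-2347631, 2448) ≈ -959.00)
Function('T')(u) = 1 (Function('T')(u) = Mul(Mul(2, u), Pow(Mul(2, u), -1)) = Mul(Mul(2, u), Mul(Rational(1, 2), Pow(u, -1))) = 1)
Mul(-1, Function('T')(P)) = Mul(-1, 1) = -1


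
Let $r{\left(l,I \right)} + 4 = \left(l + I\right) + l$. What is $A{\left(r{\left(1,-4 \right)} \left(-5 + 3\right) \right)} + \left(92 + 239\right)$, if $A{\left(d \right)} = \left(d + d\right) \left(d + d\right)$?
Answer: $907$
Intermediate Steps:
$r{\left(l,I \right)} = -4 + I + 2 l$ ($r{\left(l,I \right)} = -4 + \left(\left(l + I\right) + l\right) = -4 + \left(\left(I + l\right) + l\right) = -4 + \left(I + 2 l\right) = -4 + I + 2 l$)
$A{\left(d \right)} = 4 d^{2}$ ($A{\left(d \right)} = 2 d 2 d = 4 d^{2}$)
$A{\left(r{\left(1,-4 \right)} \left(-5 + 3\right) \right)} + \left(92 + 239\right) = 4 \left(\left(-4 - 4 + 2 \cdot 1\right) \left(-5 + 3\right)\right)^{2} + \left(92 + 239\right) = 4 \left(\left(-4 - 4 + 2\right) \left(-2\right)\right)^{2} + 331 = 4 \left(\left(-6\right) \left(-2\right)\right)^{2} + 331 = 4 \cdot 12^{2} + 331 = 4 \cdot 144 + 331 = 576 + 331 = 907$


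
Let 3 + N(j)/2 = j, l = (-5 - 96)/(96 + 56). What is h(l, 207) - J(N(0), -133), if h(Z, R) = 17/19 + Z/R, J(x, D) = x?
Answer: 216835/31464 ≈ 6.8915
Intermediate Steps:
l = -101/152 ≈ -0.66447
N(j) = -6 + 2*j
h(Z, R) = 17/19 + Z/R (h(Z, R) = 17*(1/19) + Z/R = 17/19 + Z/R)
h(l, 207) - J(N(0), -133) = (17/19 - 101/152/207) - (-6 + 2*0) = (17/19 - 101/152*1/207) - (-6 + 0) = (17/19 - 101/31464) - 1*(-6) = 28051/31464 + 6 = 216835/31464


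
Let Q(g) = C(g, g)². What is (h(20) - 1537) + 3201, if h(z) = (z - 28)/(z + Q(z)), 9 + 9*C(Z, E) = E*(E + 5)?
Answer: 403853816/242701 ≈ 1664.0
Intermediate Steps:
C(Z, E) = -1 + E*(5 + E)/9 (C(Z, E) = -1 + (E*(E + 5))/9 = -1 + (E*(5 + E))/9 = -1 + E*(5 + E)/9)
Q(g) = (-1 + g²/9 + 5*g/9)²
h(z) = (-28 + z)/(z + (-9 + z² + 5*z)²/81) (h(z) = (z - 28)/(z + (-9 + z² + 5*z)²/81) = (-28 + z)/(z + (-9 + z² + 5*z)²/81))
(h(20) - 1537) + 3201 = (81*(-28 + 20)/((-9 + 20² + 5*20)² + 81*20) - 1537) + 3201 = (81*(-8)/((-9 + 400 + 100)² + 1620) - 1537) + 3201 = (81*(-8)/(491² + 1620) - 1537) + 3201 = (81*(-8)/(241081 + 1620) - 1537) + 3201 = (81*(-8)/242701 - 1537) + 3201 = (81*(1/242701)*(-8) - 1537) + 3201 = (-648/242701 - 1537) + 3201 = -373032085/242701 + 3201 = 403853816/242701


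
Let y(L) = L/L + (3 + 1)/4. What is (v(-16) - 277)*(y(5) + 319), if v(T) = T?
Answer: -94053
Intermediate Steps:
y(L) = 2 (y(L) = 1 + 4*(¼) = 1 + 1 = 2)
(v(-16) - 277)*(y(5) + 319) = (-16 - 277)*(2 + 319) = -293*321 = -94053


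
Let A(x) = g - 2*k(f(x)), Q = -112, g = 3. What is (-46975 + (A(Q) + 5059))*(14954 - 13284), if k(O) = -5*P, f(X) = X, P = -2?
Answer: -70028110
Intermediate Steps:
k(O) = 10 (k(O) = -5*(-2) = 10)
A(x) = -17 (A(x) = 3 - 2*10 = 3 - 20 = -17)
(-46975 + (A(Q) + 5059))*(14954 - 13284) = (-46975 + (-17 + 5059))*(14954 - 13284) = (-46975 + 5042)*1670 = -41933*1670 = -70028110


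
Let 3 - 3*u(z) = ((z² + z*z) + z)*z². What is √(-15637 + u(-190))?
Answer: 2*I*√1949705931/3 ≈ 29437.0*I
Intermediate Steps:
u(z) = 1 - z²*(z + 2*z²)/3 (u(z) = 1 - ((z² + z*z) + z)*z²/3 = 1 - ((z² + z²) + z)*z²/3 = 1 - (2*z² + z)*z²/3 = 1 - (z + 2*z²)*z²/3 = 1 - z²*(z + 2*z²)/3)
√(-15637 + u(-190)) = √(-15637 + (1 - ⅔*(-190)⁴ - ⅓*(-190)³)) = √(-15637 + (1 - ⅔*1303210000 - ⅓*(-6859000))) = √(-15637 + (1 - 2606420000/3 + 6859000/3)) = √(-15637 - 2599560997/3) = √(-2599607908/3) = 2*I*√1949705931/3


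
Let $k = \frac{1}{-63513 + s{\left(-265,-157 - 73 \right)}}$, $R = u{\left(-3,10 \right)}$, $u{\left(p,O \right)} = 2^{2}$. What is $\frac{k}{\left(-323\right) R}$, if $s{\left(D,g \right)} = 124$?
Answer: $\frac{1}{81898588} \approx 1.221 \cdot 10^{-8}$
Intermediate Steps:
$u{\left(p,O \right)} = 4$
$R = 4$
$k = - \frac{1}{63389}$ ($k = \frac{1}{-63513 + 124} = \frac{1}{-63389} = - \frac{1}{63389} \approx -1.5776 \cdot 10^{-5}$)
$\frac{k}{\left(-323\right) R} = - \frac{1}{63389 \left(\left(-323\right) 4\right)} = - \frac{1}{63389 \left(-1292\right)} = \left(- \frac{1}{63389}\right) \left(- \frac{1}{1292}\right) = \frac{1}{81898588}$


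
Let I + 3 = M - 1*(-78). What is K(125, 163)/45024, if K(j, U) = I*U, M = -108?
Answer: -1793/15008 ≈ -0.11947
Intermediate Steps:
I = -33 (I = -3 + (-108 - 1*(-78)) = -3 + (-108 + 78) = -3 - 30 = -33)
K(j, U) = -33*U
K(125, 163)/45024 = -33*163/45024 = -5379*1/45024 = -1793/15008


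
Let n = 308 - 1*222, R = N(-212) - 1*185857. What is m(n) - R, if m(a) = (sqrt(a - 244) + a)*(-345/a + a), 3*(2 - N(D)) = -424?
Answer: 578294/3 + 7051*I*sqrt(158)/86 ≈ 1.9276e+5 + 1030.6*I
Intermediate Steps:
N(D) = 430/3 (N(D) = 2 - 1/3*(-424) = 2 + 424/3 = 430/3)
R = -557141/3 (R = 430/3 - 1*185857 = 430/3 - 185857 = -557141/3 ≈ -1.8571e+5)
n = 86 (n = 308 - 222 = 86)
m(a) = (a + sqrt(-244 + a))*(a - 345/a) (m(a) = (sqrt(-244 + a) + a)*(a - 345/a) = (a + sqrt(-244 + a))*(a - 345/a))
m(n) - R = (-345 + 86**2 + 86*sqrt(-244 + 86) - 345*sqrt(-244 + 86)/86) - 1*(-557141/3) = (-345 + 7396 + 86*sqrt(-158) - 345*1/86*sqrt(-158)) + 557141/3 = (-345 + 7396 + 86*(I*sqrt(158)) - 345*1/86*I*sqrt(158)) + 557141/3 = (-345 + 7396 + 86*I*sqrt(158) - 345*I*sqrt(158)/86) + 557141/3 = (7051 + 7051*I*sqrt(158)/86) + 557141/3 = 578294/3 + 7051*I*sqrt(158)/86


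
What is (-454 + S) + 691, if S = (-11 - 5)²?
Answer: 493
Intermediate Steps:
S = 256 (S = (-16)² = 256)
(-454 + S) + 691 = (-454 + 256) + 691 = -198 + 691 = 493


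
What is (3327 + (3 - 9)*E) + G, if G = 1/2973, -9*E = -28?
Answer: 9835676/2973 ≈ 3308.3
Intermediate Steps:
E = 28/9 (E = -1/9*(-28) = 28/9 ≈ 3.1111)
G = 1/2973 ≈ 0.00033636
(3327 + (3 - 9)*E) + G = (3327 + (3 - 9)*(28/9)) + 1/2973 = (3327 - 6*28/9) + 1/2973 = (3327 - 56/3) + 1/2973 = 9925/3 + 1/2973 = 9835676/2973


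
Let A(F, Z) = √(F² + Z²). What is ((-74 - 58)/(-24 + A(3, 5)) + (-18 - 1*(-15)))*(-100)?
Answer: -77100/271 - 6600*√34/271 ≈ -426.51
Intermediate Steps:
((-74 - 58)/(-24 + A(3, 5)) + (-18 - 1*(-15)))*(-100) = ((-74 - 58)/(-24 + √(3² + 5²)) + (-18 - 1*(-15)))*(-100) = (-132/(-24 + √(9 + 25)) + (-18 + 15))*(-100) = (-132/(-24 + √34) - 3)*(-100) = (-3 - 132/(-24 + √34))*(-100) = 300 + 13200/(-24 + √34)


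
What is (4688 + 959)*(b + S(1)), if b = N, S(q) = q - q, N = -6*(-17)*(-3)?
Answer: -1727982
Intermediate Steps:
N = -306 (N = 102*(-3) = -306)
S(q) = 0
b = -306
(4688 + 959)*(b + S(1)) = (4688 + 959)*(-306 + 0) = 5647*(-306) = -1727982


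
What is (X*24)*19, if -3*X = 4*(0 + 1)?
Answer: -608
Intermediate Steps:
X = -4/3 (X = -4*(0 + 1)/3 = -4/3 ≈ -1.3333)
(X*24)*19 = -4/3*24*19 = -32*19 = -608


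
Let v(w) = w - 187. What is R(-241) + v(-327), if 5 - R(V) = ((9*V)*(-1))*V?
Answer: 522220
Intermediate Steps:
v(w) = -187 + w
R(V) = 5 + 9*V² (R(V) = 5 - (9*V)*(-1)*V = 5 - (-9*V)*V = 5 - (-9)*V² = 5 + 9*V²)
R(-241) + v(-327) = (5 + 9*(-241)²) + (-187 - 327) = (5 + 9*58081) - 514 = (5 + 522729) - 514 = 522734 - 514 = 522220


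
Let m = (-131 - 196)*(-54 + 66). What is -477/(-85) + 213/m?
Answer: 617881/111180 ≈ 5.5575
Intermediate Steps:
m = -3924 (m = -327*12 = -3924)
-477/(-85) + 213/m = -477/(-85) + 213/(-3924) = -477*(-1/85) + 213*(-1/3924) = 477/85 - 71/1308 = 617881/111180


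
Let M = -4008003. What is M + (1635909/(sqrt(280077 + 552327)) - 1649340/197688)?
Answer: -66027978867/16474 + 545303*sqrt(208101)/138734 ≈ -4.0062e+6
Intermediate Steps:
M + (1635909/(sqrt(280077 + 552327)) - 1649340/197688) = -4008003 + (1635909/(sqrt(280077 + 552327)) - 1649340/197688) = -4008003 + (1635909/(sqrt(832404)) - 1649340*1/197688) = -4008003 + (1635909/((2*sqrt(208101))) - 137445/16474) = -4008003 + (1635909*(sqrt(208101)/416202) - 137445/16474) = -4008003 + (545303*sqrt(208101)/138734 - 137445/16474) = -4008003 + (-137445/16474 + 545303*sqrt(208101)/138734) = -66027978867/16474 + 545303*sqrt(208101)/138734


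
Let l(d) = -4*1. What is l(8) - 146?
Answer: -150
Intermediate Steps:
l(d) = -4
l(8) - 146 = -4 - 146 = -150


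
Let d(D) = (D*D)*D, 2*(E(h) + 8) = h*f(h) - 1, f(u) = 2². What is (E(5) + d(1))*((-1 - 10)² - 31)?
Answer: 225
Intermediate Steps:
f(u) = 4
E(h) = -17/2 + 2*h (E(h) = -8 + (h*4 - 1)/2 = -8 + (4*h - 1)/2 = -8 + (-1 + 4*h)/2 = -8 + (-½ + 2*h) = -17/2 + 2*h)
d(D) = D³ (d(D) = D²*D = D³)
(E(5) + d(1))*((-1 - 10)² - 31) = ((-17/2 + 2*5) + 1³)*((-1 - 10)² - 31) = ((-17/2 + 10) + 1)*((-11)² - 31) = (3/2 + 1)*(121 - 31) = (5/2)*90 = 225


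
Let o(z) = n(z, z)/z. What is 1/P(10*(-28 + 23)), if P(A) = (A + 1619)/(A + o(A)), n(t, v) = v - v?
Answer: -50/1569 ≈ -0.031867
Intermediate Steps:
n(t, v) = 0
o(z) = 0 (o(z) = 0/z = 0)
P(A) = (1619 + A)/A (P(A) = (A + 1619)/(A + 0) = (1619 + A)/A)
1/P(10*(-28 + 23)) = 1/((1619 + 10*(-28 + 23))/((10*(-28 + 23)))) = 1/((1619 + 10*(-5))/((10*(-5)))) = 1/((1619 - 50)/(-50)) = 1/(-1/50*1569) = 1/(-1569/50) = -50/1569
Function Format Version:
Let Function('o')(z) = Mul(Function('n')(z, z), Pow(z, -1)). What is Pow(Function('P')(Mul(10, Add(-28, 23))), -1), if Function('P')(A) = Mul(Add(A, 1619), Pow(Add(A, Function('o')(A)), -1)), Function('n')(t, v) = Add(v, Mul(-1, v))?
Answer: Rational(-50, 1569) ≈ -0.031867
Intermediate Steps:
Function('n')(t, v) = 0
Function('o')(z) = 0 (Function('o')(z) = Mul(0, Pow(z, -1)) = 0)
Function('P')(A) = Mul(Pow(A, -1), Add(1619, A)) (Function('P')(A) = Mul(Add(A, 1619), Pow(Add(A, 0), -1)) = Mul(Add(1619, A), Pow(A, -1)) = Mul(Pow(A, -1), Add(1619, A)))
Pow(Function('P')(Mul(10, Add(-28, 23))), -1) = Pow(Mul(Pow(Mul(10, Add(-28, 23)), -1), Add(1619, Mul(10, Add(-28, 23)))), -1) = Pow(Mul(Pow(Mul(10, -5), -1), Add(1619, Mul(10, -5))), -1) = Pow(Mul(Pow(-50, -1), Add(1619, -50)), -1) = Pow(Mul(Rational(-1, 50), 1569), -1) = Pow(Rational(-1569, 50), -1) = Rational(-50, 1569)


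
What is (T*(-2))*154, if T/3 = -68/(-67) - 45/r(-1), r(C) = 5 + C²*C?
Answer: 633633/67 ≈ 9457.2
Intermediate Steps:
r(C) = 5 + C³
T = -8229/268 (T = 3*(-68/(-67) - 45/(5 + (-1)³)) = 3*(-68*(-1/67) - 45/(5 - 1)) = 3*(68/67 - 45/4) = 3*(-2743/268) = -8229/268 ≈ -30.705)
(T*(-2))*154 = -8229/268*(-2)*154 = (8229/134)*154 = 633633/67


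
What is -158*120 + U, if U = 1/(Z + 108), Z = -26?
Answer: -1554719/82 ≈ -18960.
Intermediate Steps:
U = 1/82 (U = 1/(-26 + 108) = 1/82 ≈ 0.012195)
-158*120 + U = -158*120 + 1/82 = -18960 + 1/82 = -1554719/82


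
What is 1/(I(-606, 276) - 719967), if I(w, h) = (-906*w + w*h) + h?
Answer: -1/337911 ≈ -2.9594e-6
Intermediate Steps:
I(w, h) = h - 906*w + h*w (I(w, h) = (-906*w + h*w) + h = h - 906*w + h*w)
1/(I(-606, 276) - 719967) = 1/((276 - 906*(-606) + 276*(-606)) - 719967) = 1/((276 + 549036 - 167256) - 719967) = 1/(382056 - 719967) = 1/(-337911) = -1/337911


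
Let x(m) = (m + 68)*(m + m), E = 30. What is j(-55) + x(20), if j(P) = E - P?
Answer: 3605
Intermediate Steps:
j(P) = 30 - P
x(m) = 2*m*(68 + m) (x(m) = (68 + m)*(2*m) = 2*m*(68 + m))
j(-55) + x(20) = (30 - 1*(-55)) + 2*20*(68 + 20) = (30 + 55) + 2*20*88 = 85 + 3520 = 3605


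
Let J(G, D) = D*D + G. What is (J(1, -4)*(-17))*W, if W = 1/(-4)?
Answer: 289/4 ≈ 72.250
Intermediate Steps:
W = -¼ ≈ -0.25000
J(G, D) = G + D² (J(G, D) = D² + G = G + D²)
(J(1, -4)*(-17))*W = ((1 + (-4)²)*(-17))*(-¼) = ((1 + 16)*(-17))*(-¼) = (17*(-17))*(-¼) = -289*(-¼) = 289/4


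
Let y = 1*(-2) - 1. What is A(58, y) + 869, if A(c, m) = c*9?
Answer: 1391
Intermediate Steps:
y = -3 (y = -2 - 1 = -3)
A(c, m) = 9*c
A(58, y) + 869 = 9*58 + 869 = 522 + 869 = 1391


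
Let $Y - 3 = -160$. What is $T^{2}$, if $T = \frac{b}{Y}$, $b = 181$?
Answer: $\frac{32761}{24649} \approx 1.3291$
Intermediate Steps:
$Y = -157$ ($Y = 3 - 160 = -157$)
$T = - \frac{181}{157}$ ($T = \frac{181}{-157} = 181 \left(- \frac{1}{157}\right) = - \frac{181}{157} \approx -1.1529$)
$T^{2} = \left(- \frac{181}{157}\right)^{2} = \frac{32761}{24649}$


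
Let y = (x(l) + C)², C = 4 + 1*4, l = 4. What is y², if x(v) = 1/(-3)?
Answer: 279841/81 ≈ 3454.8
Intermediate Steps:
x(v) = -⅓
C = 8 (C = 4 + 4 = 8)
y = 529/9 (y = (-⅓ + 8)² = (23/3)² = 529/9 ≈ 58.778)
y² = (529/9)² = 279841/81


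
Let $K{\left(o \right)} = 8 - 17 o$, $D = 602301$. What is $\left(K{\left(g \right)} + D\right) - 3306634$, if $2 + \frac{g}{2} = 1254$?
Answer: $-2746893$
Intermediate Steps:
$g = 2504$ ($g = -4 + 2 \cdot 1254 = -4 + 2508 = 2504$)
$\left(K{\left(g \right)} + D\right) - 3306634 = \left(\left(8 - 42568\right) + 602301\right) - 3306634 = \left(-42560 + 602301\right) - 3306634 = 559741 - 3306634 = -2746893$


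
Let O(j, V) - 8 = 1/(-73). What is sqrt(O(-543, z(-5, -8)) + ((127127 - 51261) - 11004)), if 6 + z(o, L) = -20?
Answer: sqrt(345692157)/73 ≈ 254.70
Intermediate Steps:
z(o, L) = -26 (z(o, L) = -6 - 20 = -26)
O(j, V) = 583/73 (O(j, V) = 8 + 1/(-73) = 8 - 1/73 = 583/73)
sqrt(O(-543, z(-5, -8)) + ((127127 - 51261) - 11004)) = sqrt(583/73 + ((127127 - 51261) - 11004)) = sqrt(583/73 + (75866 - 11004)) = sqrt(583/73 + 64862) = sqrt(4735509/73) = sqrt(345692157)/73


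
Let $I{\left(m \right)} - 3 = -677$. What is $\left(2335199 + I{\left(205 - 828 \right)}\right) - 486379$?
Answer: $1848146$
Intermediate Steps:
$I{\left(m \right)} = -674$ ($I{\left(m \right)} = 3 - 677 = -674$)
$\left(2335199 + I{\left(205 - 828 \right)}\right) - 486379 = \left(2335199 - 674\right) - 486379 = 2334525 - 486379 = 1848146$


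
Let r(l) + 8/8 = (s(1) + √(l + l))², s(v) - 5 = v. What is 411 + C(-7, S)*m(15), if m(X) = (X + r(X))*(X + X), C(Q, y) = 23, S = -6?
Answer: 55611 + 8280*√30 ≈ 1.0096e+5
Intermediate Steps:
s(v) = 5 + v
r(l) = -1 + (6 + √2*√l)² (r(l) = -1 + ((5 + 1) + √(l + l))² = -1 + (6 + √(2*l))² = -1 + (6 + √2*√l)²)
m(X) = 2*X*(-1 + X + (6 + √2*√X)²) (m(X) = (X + (-1 + (6 + √2*√X)²))*(X + X) = (-1 + X + (6 + √2*√X)²)*(2*X) = 2*X*(-1 + X + (6 + √2*√X)²))
411 + C(-7, S)*m(15) = 411 + 23*(2*15*(-1 + 15 + (6 + √2*√15)²)) = 411 + 23*(2*15*(-1 + 15 + (6 + √30)²)) = 411 + 23*(2*15*(14 + (6 + √30)²)) = 411 + 23*(420 + 30*(6 + √30)²) = 411 + (9660 + 690*(6 + √30)²) = 10071 + 690*(6 + √30)²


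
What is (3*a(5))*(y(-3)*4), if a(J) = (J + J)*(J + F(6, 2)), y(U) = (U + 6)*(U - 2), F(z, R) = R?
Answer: -12600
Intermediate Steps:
y(U) = (-2 + U)*(6 + U) (y(U) = (6 + U)*(-2 + U) = (-2 + U)*(6 + U))
a(J) = 2*J*(2 + J) (a(J) = (J + J)*(J + 2) = (2*J)*(2 + J) = 2*J*(2 + J))
(3*a(5))*(y(-3)*4) = (3*(2*5*(2 + 5)))*((-12 + (-3)² + 4*(-3))*4) = (3*(2*5*7))*((-12 + 9 - 12)*4) = (3*70)*(-15*4) = 210*(-60) = -12600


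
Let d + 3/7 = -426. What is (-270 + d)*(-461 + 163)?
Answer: 1452750/7 ≈ 2.0754e+5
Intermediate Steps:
d = -2985/7 (d = -3/7 - 426 = -2985/7 ≈ -426.43)
(-270 + d)*(-461 + 163) = (-270 - 2985/7)*(-461 + 163) = -4875/7*(-298) = 1452750/7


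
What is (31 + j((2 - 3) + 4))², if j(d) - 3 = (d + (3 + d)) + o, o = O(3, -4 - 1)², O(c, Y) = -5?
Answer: 4624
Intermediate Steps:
o = 25 (o = (-5)² = 25)
j(d) = 31 + 2*d (j(d) = 3 + ((d + (3 + d)) + 25) = 3 + ((3 + 2*d) + 25) = 3 + (28 + 2*d) = 31 + 2*d)
(31 + j((2 - 3) + 4))² = (31 + (31 + 2*((2 - 3) + 4)))² = (31 + (31 + 2*(-1 + 4)))² = (31 + (31 + 2*3))² = (31 + (31 + 6))² = (31 + 37)² = 68² = 4624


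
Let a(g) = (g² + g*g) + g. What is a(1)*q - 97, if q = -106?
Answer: -415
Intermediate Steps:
a(g) = g + 2*g² (a(g) = (g² + g²) + g = 2*g² + g = g + 2*g²)
a(1)*q - 97 = (1*(1 + 2*1))*(-106) - 97 = (1*(1 + 2))*(-106) - 97 = (1*3)*(-106) - 97 = 3*(-106) - 97 = -318 - 97 = -415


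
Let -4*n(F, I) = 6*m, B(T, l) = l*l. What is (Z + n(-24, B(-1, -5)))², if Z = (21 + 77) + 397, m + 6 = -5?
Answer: 1046529/4 ≈ 2.6163e+5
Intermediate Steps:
m = -11 (m = -6 - 5 = -11)
Z = 495 (Z = 98 + 397 = 495)
B(T, l) = l²
n(F, I) = 33/2 (n(F, I) = -3*(-11)/2 = -¼*(-66) = 33/2)
(Z + n(-24, B(-1, -5)))² = (495 + 33/2)² = (1023/2)² = 1046529/4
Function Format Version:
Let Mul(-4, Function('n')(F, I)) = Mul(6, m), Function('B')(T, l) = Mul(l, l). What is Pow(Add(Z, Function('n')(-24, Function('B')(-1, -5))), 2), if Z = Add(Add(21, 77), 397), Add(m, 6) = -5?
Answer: Rational(1046529, 4) ≈ 2.6163e+5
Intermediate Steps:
m = -11 (m = Add(-6, -5) = -11)
Z = 495 (Z = Add(98, 397) = 495)
Function('B')(T, l) = Pow(l, 2)
Function('n')(F, I) = Rational(33, 2) (Function('n')(F, I) = Mul(Rational(-1, 4), Mul(6, -11)) = Mul(Rational(-1, 4), -66) = Rational(33, 2))
Pow(Add(Z, Function('n')(-24, Function('B')(-1, -5))), 2) = Pow(Add(495, Rational(33, 2)), 2) = Pow(Rational(1023, 2), 2) = Rational(1046529, 4)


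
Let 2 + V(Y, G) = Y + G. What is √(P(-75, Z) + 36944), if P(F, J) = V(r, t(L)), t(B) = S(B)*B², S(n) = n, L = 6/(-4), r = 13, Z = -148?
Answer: √591226/4 ≈ 192.23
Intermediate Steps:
L = -3/2 (L = 6*(-¼) = -3/2 ≈ -1.5000)
t(B) = B³ (t(B) = B*B² = B³)
V(Y, G) = -2 + G + Y (V(Y, G) = -2 + (Y + G) = -2 + (G + Y) = -2 + G + Y)
P(F, J) = 61/8 (P(F, J) = -2 + (-3/2)³ + 13 = -2 - 27/8 + 13 = 61/8)
√(P(-75, Z) + 36944) = √(61/8 + 36944) = √(295613/8) = √591226/4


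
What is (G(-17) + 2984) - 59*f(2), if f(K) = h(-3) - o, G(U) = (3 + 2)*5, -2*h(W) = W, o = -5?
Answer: 5251/2 ≈ 2625.5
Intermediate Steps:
h(W) = -W/2
G(U) = 25 (G(U) = 5*5 = 25)
f(K) = 13/2 (f(K) = -½*(-3) - 1*(-5) = 3/2 + 5 = 13/2)
(G(-17) + 2984) - 59*f(2) = (25 + 2984) - 59*13/2 = 3009 - 767/2 = 5251/2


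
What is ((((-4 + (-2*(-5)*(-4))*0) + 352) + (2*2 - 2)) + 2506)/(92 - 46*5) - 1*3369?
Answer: -77963/23 ≈ -3389.7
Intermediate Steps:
((((-4 + (-2*(-5)*(-4))*0) + 352) + (2*2 - 2)) + 2506)/(92 - 46*5) - 1*3369 = ((((-4 + (10*(-4))*0) + 352) + (4 - 2)) + 2506)/(92 - 230) - 3369 = ((((-4 - 40*0) + 352) + 2) + 2506)/(-138) - 3369 = ((((-4 + 0) + 352) + 2) + 2506)*(-1/138) - 3369 = (((-4 + 352) + 2) + 2506)*(-1/138) - 3369 = ((348 + 2) + 2506)*(-1/138) - 3369 = (350 + 2506)*(-1/138) - 3369 = 2856*(-1/138) - 3369 = -476/23 - 3369 = -77963/23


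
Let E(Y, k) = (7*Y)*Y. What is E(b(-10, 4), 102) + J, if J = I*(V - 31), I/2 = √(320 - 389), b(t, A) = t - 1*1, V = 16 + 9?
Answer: 847 - 12*I*√69 ≈ 847.0 - 99.679*I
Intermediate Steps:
V = 25
b(t, A) = -1 + t (b(t, A) = t - 1 = -1 + t)
I = 2*I*√69 (I = 2*√(320 - 389) = 2*√(-69) = 2*(I*√69) = 2*I*√69 ≈ 16.613*I)
E(Y, k) = 7*Y²
J = -12*I*√69 (J = (2*I*√69)*(25 - 31) = (2*I*√69)*(-6) = -12*I*√69 ≈ -99.679*I)
E(b(-10, 4), 102) + J = 7*(-1 - 10)² - 12*I*√69 = 7*(-11)² - 12*I*√69 = 7*121 - 12*I*√69 = 847 - 12*I*√69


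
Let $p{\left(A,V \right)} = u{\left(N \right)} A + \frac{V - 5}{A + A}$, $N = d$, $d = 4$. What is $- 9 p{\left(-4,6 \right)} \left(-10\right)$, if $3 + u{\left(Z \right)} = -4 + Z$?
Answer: $\frac{4275}{4} \approx 1068.8$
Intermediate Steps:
$N = 4$
$u{\left(Z \right)} = -7 + Z$ ($u{\left(Z \right)} = -3 + \left(-4 + Z\right) = -7 + Z$)
$p{\left(A,V \right)} = - 3 A + \frac{-5 + V}{2 A}$ ($p{\left(A,V \right)} = \left(-7 + 4\right) A + \frac{V - 5}{A + A} = - 3 A + \frac{-5 + V}{2 A}$)
$- 9 p{\left(-4,6 \right)} \left(-10\right) = - 9 \frac{-5 + 6 - 6 \left(-4\right)^{2}}{2 \left(-4\right)} \left(-10\right) = - 9 \cdot \frac{1}{2} \left(- \frac{1}{4}\right) \left(-5 + 6 - 96\right) \left(-10\right) = - 9 \cdot \frac{1}{2} \left(- \frac{1}{4}\right) \left(-95\right) \left(-10\right) = \left(-9\right) \frac{95}{8} \left(-10\right) = \left(- \frac{855}{8}\right) \left(-10\right) = \frac{4275}{4}$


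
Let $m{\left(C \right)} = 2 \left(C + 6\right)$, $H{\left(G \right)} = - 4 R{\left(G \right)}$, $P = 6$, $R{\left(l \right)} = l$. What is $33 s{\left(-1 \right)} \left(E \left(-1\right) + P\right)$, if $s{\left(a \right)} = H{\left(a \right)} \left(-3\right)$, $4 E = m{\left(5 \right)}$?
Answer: $-198$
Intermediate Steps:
$H{\left(G \right)} = - 4 G$
$m{\left(C \right)} = 12 + 2 C$ ($m{\left(C \right)} = 2 \left(6 + C\right) = 12 + 2 C$)
$E = \frac{11}{2}$ ($E = \frac{12 + 2 \cdot 5}{4} = \frac{12 + 10}{4} = \frac{1}{4} \cdot 22 = \frac{11}{2} \approx 5.5$)
$s{\left(a \right)} = 12 a$ ($s{\left(a \right)} = - 4 a \left(-3\right) = 12 a$)
$33 s{\left(-1 \right)} \left(E \left(-1\right) + P\right) = 33 \cdot 12 \left(-1\right) \left(\frac{11}{2} \left(-1\right) + 6\right) = 33 \left(-12\right) \left(- \frac{11}{2} + 6\right) = \left(-396\right) \frac{1}{2} = -198$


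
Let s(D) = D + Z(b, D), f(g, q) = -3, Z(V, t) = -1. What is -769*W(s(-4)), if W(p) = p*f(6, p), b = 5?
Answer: -11535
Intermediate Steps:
s(D) = -1 + D (s(D) = D - 1 = -1 + D)
W(p) = -3*p (W(p) = p*(-3) = -3*p)
-769*W(s(-4)) = -(-2307)*(-1 - 4) = -(-2307)*(-5) = -769*15 = -11535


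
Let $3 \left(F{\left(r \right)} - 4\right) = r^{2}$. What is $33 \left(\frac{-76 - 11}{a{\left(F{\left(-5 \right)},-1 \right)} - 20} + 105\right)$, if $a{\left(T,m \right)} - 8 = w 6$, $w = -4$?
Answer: $\frac{14179}{4} \approx 3544.8$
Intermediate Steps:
$F{\left(r \right)} = 4 + \frac{r^{2}}{3}$
$a{\left(T,m \right)} = -16$ ($a{\left(T,m \right)} = 8 - 24 = -16$)
$33 \left(\frac{-76 - 11}{a{\left(F{\left(-5 \right)},-1 \right)} - 20} + 105\right) = 33 \left(\frac{-76 - 11}{-16 - 20} + 105\right) = 33 \left(- \frac{87}{-36} + 105\right) = 33 \left(\left(-87\right) \left(- \frac{1}{36}\right) + 105\right) = 33 \left(\frac{29}{12} + 105\right) = 33 \cdot \frac{1289}{12} = \frac{14179}{4}$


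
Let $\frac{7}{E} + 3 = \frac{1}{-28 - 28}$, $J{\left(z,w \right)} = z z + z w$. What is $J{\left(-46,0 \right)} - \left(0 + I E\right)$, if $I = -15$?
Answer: $\frac{351724}{169} \approx 2081.2$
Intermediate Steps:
$J{\left(z,w \right)} = z^{2} + w z$
$E = - \frac{392}{169}$ ($E = \frac{7}{-3 + \frac{1}{-28 - 28}} = \frac{7}{-3 + \frac{1}{-56}} = \frac{7}{-3 - \frac{1}{56}} = \frac{7}{- \frac{169}{56}} = 7 \left(- \frac{56}{169}\right) = - \frac{392}{169} \approx -2.3195$)
$J{\left(-46,0 \right)} - \left(0 + I E\right) = - 46 \left(0 - 46\right) - \left(0 - - \frac{5880}{169}\right) = \left(-46\right) \left(-46\right) - \left(0 + \frac{5880}{169}\right) = 2116 - \frac{5880}{169} = \frac{351724}{169}$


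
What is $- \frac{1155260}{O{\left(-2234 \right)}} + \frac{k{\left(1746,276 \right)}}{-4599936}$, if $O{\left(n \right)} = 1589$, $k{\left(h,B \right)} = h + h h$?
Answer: $- \frac{295498273871}{406072128} \approx -727.7$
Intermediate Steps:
$k{\left(h,B \right)} = h + h^{2}$
$- \frac{1155260}{O{\left(-2234 \right)}} + \frac{k{\left(1746,276 \right)}}{-4599936} = - \frac{1155260}{1589} + \frac{1746 \left(1 + 1746\right)}{-4599936} = \left(-1155260\right) \frac{1}{1589} + 1746 \cdot 1747 \left(- \frac{1}{4599936}\right) = - \frac{1155260}{1589} + 3050262 \left(- \frac{1}{4599936}\right) = - \frac{1155260}{1589} - \frac{169459}{255552} = - \frac{295498273871}{406072128}$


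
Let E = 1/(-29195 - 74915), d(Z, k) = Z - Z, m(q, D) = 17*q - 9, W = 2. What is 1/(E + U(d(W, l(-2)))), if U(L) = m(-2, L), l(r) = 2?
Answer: -104110/4476731 ≈ -0.023256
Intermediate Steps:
m(q, D) = -9 + 17*q
d(Z, k) = 0
U(L) = -43 (U(L) = -9 + 17*(-2) = -9 - 34 = -43)
E = -1/104110 (E = 1/(-104110) = -1/104110 ≈ -9.6052e-6)
1/(E + U(d(W, l(-2)))) = 1/(-1/104110 - 43) = 1/(-4476731/104110) = -104110/4476731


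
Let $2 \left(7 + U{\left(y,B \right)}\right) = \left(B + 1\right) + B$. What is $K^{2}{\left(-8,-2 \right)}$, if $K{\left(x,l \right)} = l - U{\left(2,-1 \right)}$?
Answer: $\frac{121}{4} \approx 30.25$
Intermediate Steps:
$U{\left(y,B \right)} = - \frac{13}{2} + B$ ($U{\left(y,B \right)} = -7 + \frac{\left(B + 1\right) + B}{2} = -7 + \frac{\left(1 + B\right) + B}{2} = -7 + \frac{1 + 2 B}{2} = -7 + \left(\frac{1}{2} + B\right) = - \frac{13}{2} + B$)
$K{\left(x,l \right)} = \frac{15}{2} + l$ ($K{\left(x,l \right)} = l - \left(- \frac{13}{2} - 1\right) = l - - \frac{15}{2} = l + \frac{15}{2} = \frac{15}{2} + l$)
$K^{2}{\left(-8,-2 \right)} = \left(\frac{15}{2} - 2\right)^{2} = \left(\frac{11}{2}\right)^{2} = \frac{121}{4}$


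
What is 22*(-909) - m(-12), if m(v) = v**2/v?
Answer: -19986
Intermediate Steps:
m(v) = v
22*(-909) - m(-12) = 22*(-909) - 1*(-12) = -19998 + 12 = -19986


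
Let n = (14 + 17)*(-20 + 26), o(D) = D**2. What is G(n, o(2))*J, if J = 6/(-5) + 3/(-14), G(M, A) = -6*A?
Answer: 1188/35 ≈ 33.943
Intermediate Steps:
n = 186 (n = 31*6 = 186)
J = -99/70 (J = 6*(-1/5) + 3*(-1/14) = -6/5 - 3/14 = -99/70 ≈ -1.4143)
G(n, o(2))*J = -6*2**2*(-99/70) = -6*4*(-99/70) = -24*(-99/70) = 1188/35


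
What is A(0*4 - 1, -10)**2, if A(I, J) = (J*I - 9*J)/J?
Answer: 100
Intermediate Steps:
A(I, J) = (-9*J + I*J)/J (A(I, J) = (I*J - 9*J)/J = (-9*J + I*J)/J)
A(0*4 - 1, -10)**2 = (-9 + (0*4 - 1))**2 = (-9 + (0 - 1))**2 = (-9 - 1)**2 = (-10)**2 = 100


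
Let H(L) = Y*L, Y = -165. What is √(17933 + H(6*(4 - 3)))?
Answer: √16943 ≈ 130.17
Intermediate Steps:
H(L) = -165*L
√(17933 + H(6*(4 - 3))) = √(17933 - 990*(4 - 3)) = √(17933 - 990) = √16943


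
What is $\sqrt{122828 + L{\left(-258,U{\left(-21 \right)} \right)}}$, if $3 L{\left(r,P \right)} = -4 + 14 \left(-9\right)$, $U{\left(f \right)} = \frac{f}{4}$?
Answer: $\frac{\sqrt{1105062}}{3} \approx 350.41$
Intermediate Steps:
$U{\left(f \right)} = \frac{f}{4}$ ($U{\left(f \right)} = f \frac{1}{4} = \frac{f}{4}$)
$L{\left(r,P \right)} = - \frac{130}{3}$ ($L{\left(r,P \right)} = \frac{-4 + 14 \left(-9\right)}{3} = \frac{-4 - 126}{3} = \frac{1}{3} \left(-130\right) = - \frac{130}{3}$)
$\sqrt{122828 + L{\left(-258,U{\left(-21 \right)} \right)}} = \sqrt{122828 - \frac{130}{3}} = \sqrt{\frac{368354}{3}} = \frac{\sqrt{1105062}}{3}$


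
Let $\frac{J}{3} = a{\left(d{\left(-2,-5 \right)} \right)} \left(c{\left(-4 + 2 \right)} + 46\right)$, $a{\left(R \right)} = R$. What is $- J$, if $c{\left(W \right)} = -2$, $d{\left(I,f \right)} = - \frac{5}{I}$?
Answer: $-330$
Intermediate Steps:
$J = 330$ ($J = 3 - \frac{5}{-2} \left(-2 + 46\right) = 3 \left(-5\right) \left(- \frac{1}{2}\right) 44 = 3 \cdot \frac{5}{2} \cdot 44 = 3 \cdot 110 = 330$)
$- J = \left(-1\right) 330 = -330$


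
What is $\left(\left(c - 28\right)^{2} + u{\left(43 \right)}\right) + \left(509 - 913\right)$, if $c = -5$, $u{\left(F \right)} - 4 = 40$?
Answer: $729$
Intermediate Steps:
$u{\left(F \right)} = 44$ ($u{\left(F \right)} = 4 + 40 = 44$)
$\left(\left(c - 28\right)^{2} + u{\left(43 \right)}\right) + \left(509 - 913\right) = \left(\left(-5 - 28\right)^{2} + 44\right) + \left(509 - 913\right) = \left(\left(-33\right)^{2} + 44\right) - 404 = \left(1089 + 44\right) - 404 = 1133 - 404 = 729$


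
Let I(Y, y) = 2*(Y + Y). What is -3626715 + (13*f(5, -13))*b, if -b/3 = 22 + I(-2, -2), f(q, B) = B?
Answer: -3619617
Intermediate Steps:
I(Y, y) = 4*Y (I(Y, y) = 2*(2*Y) = 4*Y)
b = -42 (b = -3*(22 + 4*(-2)) = -3*(22 - 8) = -3*14 = -42)
-3626715 + (13*f(5, -13))*b = -3626715 + (13*(-13))*(-42) = -3626715 - 169*(-42) = -3626715 + 7098 = -3619617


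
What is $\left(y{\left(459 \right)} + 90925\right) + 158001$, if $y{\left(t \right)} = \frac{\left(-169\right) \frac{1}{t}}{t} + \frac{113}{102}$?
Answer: $\frac{104888423677}{421362} \approx 2.4893 \cdot 10^{5}$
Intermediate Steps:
$y{\left(t \right)} = \frac{113}{102} - \frac{169}{t^{2}}$ ($y{\left(t \right)} = - \frac{169}{t^{2}} + 113 \cdot \frac{1}{102} = - \frac{169}{t^{2}} + \frac{113}{102} = \frac{113}{102} - \frac{169}{t^{2}}$)
$\left(y{\left(459 \right)} + 90925\right) + 158001 = \left(\left(\frac{113}{102} - \frac{169}{210681}\right) + 90925\right) + 158001 = \left(\frac{466465}{421362} + 90925\right) + 158001 = \frac{38312806315}{421362} + 158001 = \frac{104888423677}{421362}$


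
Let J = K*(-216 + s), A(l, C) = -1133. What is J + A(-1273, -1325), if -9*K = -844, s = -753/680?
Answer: -10961351/510 ≈ -21493.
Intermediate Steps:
s = -753/680 (s = -753*1/680 = -753/680 ≈ -1.1074)
K = 844/9 (K = -1/9*(-844) = 844/9 ≈ 93.778)
J = -10383521/510 (J = 844*(-216 - 753/680)/9 = (844/9)*(-147633/680) = -10383521/510 ≈ -20360.)
J + A(-1273, -1325) = -10383521/510 - 1133 = -10961351/510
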